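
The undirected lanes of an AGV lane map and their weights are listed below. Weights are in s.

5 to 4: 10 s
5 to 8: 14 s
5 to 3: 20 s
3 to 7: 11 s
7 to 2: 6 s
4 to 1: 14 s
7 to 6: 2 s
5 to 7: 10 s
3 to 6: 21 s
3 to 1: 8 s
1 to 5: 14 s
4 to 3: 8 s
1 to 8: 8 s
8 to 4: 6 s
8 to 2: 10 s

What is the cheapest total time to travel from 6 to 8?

18 s

Running Dijkstra from 6:
6: 0
7: 2  (via 6)
2: 8  (via 7)
5: 12  (via 7)
3: 13  (via 7)
8: 18  (via 2)
Shortest route: 6 → 7 → 2 → 8 = 18 s.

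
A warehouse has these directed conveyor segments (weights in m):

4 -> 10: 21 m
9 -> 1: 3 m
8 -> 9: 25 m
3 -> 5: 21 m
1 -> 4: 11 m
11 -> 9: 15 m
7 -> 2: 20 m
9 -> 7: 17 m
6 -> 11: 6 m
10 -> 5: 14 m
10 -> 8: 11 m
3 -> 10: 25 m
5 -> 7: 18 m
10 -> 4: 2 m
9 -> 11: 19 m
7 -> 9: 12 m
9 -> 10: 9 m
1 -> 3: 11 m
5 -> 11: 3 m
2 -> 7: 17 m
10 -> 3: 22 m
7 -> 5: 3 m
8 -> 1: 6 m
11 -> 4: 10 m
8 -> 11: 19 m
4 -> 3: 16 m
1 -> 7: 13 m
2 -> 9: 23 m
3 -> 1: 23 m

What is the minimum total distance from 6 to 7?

Enumerating some paths:
6 - 11 - 9 - 10 - 5 - 7: 6+15+9+14+18 = 62
6 - 11 - 9 - 7: 6+15+17 = 38
6 - 11 - 9 - 10 - 8 - 1 - 7: 6+15+9+11+6+13 = 60
6 - 11 - 9 - 1 - 7: 6+15+3+13 = 37
The minimum is 37 m via 6 - 11 - 9 - 1 - 7.

37 m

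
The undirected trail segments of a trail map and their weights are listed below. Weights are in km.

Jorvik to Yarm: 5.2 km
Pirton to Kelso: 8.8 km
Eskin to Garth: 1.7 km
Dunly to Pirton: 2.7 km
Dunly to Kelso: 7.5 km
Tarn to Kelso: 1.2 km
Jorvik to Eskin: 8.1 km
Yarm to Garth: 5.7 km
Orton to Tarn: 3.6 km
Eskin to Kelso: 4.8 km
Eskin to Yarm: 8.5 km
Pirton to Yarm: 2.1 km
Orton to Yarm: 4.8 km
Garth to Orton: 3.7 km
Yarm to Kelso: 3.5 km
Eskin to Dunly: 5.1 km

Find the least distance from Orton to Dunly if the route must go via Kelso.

Best Orton to Kelso: Orton–Tarn–Kelso costing 4.8
Shortest Kelso→Dunly: Kelso–Dunly = 7.5
Total via Kelso: 4.8 + 7.5 = 12.3 km.

12.3 km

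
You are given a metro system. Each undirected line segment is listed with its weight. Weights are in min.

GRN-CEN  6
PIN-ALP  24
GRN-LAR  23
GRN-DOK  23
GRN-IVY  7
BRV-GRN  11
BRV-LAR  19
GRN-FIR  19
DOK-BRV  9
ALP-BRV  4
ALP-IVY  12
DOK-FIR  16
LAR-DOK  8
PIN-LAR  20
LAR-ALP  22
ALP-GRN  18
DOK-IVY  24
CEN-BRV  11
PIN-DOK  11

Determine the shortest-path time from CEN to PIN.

31 min

Settle nodes by increasing distance from CEN:
CEN: 0
GRN: 6  (via CEN)
BRV: 11  (via CEN)
IVY: 13  (via GRN)
ALP: 15  (via BRV)
DOK: 20  (via BRV)
FIR: 25  (via GRN)
LAR: 28  (via DOK)
PIN: 31  (via DOK)
Shortest route: CEN → BRV → DOK → PIN = 31 min.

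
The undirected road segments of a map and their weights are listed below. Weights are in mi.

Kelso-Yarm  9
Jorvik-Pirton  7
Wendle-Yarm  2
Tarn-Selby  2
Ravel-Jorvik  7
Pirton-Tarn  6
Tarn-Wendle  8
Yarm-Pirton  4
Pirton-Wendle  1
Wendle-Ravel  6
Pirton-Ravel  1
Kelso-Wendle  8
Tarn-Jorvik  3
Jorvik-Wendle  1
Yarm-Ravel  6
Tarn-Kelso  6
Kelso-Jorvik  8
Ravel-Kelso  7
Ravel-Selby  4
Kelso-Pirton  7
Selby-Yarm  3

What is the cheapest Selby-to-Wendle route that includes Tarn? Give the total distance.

Shortest Selby→Tarn: Selby–Tarn = 2
Shortest Tarn→Wendle: Tarn–Jorvik–Wendle = 4
Total via Tarn: 2 + 4 = 6 mi.

6 mi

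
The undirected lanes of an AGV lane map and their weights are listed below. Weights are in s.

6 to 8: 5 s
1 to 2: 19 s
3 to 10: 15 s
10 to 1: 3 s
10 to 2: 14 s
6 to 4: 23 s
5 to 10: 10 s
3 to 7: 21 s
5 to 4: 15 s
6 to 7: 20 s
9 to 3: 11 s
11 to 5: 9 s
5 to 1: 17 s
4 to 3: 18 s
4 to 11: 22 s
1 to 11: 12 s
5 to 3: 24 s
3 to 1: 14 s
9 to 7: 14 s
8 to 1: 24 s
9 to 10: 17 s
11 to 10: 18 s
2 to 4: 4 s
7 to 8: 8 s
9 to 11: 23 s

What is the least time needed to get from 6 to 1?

29 s

Compare a few routes:
6–8–1: 5+24 = 29
6–4–2–1: 23+4+19 = 46
6–4–2–10–1: 23+4+14+3 = 44
Cheapest is 6–8–1 at 29 s.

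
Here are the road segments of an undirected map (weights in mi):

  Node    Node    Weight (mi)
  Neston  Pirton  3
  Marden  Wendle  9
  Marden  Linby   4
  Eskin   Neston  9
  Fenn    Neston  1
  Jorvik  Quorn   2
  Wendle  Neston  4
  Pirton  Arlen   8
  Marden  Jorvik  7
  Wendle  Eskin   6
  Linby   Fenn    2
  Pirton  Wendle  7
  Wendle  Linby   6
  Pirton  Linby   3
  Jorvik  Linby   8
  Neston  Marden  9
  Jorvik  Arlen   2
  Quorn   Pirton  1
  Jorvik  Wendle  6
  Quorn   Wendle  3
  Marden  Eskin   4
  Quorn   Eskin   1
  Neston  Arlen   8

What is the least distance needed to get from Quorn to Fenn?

5 mi

Shortest distances from Quorn:
Quorn: 0
Eskin: 1  (via Quorn)
Pirton: 1  (via Quorn)
Jorvik: 2  (via Quorn)
Wendle: 3  (via Quorn)
Linby: 4  (via Pirton)
Arlen: 4  (via Jorvik)
Neston: 4  (via Pirton)
Marden: 5  (via Eskin)
Fenn: 5  (via Neston)
Shortest route: Quorn–Pirton–Neston–Fenn = 5 mi.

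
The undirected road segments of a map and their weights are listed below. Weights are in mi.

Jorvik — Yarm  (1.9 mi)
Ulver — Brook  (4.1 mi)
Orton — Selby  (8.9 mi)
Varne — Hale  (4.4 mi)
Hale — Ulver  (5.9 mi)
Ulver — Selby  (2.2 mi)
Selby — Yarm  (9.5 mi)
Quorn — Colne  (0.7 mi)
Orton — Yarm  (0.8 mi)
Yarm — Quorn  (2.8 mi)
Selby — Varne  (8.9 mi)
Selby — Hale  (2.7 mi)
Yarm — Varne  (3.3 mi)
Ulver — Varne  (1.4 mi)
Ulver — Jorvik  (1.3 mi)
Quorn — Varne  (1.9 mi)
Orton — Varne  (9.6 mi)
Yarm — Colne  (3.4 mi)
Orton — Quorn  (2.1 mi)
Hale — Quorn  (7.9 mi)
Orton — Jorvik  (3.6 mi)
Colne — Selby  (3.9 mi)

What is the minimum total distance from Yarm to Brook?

7.3 mi

Enumerating some paths:
Yarm–Jorvik–Ulver–Brook: 1.9+1.3+4.1 = 7.3
Yarm–Varne–Ulver–Brook: 3.3+1.4+4.1 = 8.8
Yarm–Quorn–Varne–Ulver–Brook: 2.8+1.9+1.4+4.1 = 10.2
Yarm–Orton–Jorvik–Ulver–Brook: 0.8+3.6+1.3+4.1 = 9.8
The minimum is 7.3 mi via Yarm–Jorvik–Ulver–Brook.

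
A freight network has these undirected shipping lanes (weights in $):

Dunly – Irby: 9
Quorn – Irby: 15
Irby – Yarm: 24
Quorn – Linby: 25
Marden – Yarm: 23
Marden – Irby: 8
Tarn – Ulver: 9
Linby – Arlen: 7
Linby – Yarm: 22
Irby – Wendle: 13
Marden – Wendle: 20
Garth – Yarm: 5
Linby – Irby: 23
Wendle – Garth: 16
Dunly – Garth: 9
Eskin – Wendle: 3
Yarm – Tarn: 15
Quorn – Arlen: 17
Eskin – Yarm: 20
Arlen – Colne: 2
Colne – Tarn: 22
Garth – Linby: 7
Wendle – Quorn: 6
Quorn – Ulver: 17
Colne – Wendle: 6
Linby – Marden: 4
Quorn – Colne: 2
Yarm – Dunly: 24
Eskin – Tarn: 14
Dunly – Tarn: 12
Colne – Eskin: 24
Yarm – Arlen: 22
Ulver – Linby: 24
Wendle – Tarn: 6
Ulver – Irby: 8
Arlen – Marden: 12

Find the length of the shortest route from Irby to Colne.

Enumerating some paths:
Irby → Quorn → Colne: 15+2 = 17
Irby → Wendle → Colne: 13+6 = 19
Irby → Wendle → Quorn → Colne: 13+6+2 = 21
The minimum is $17 via Irby → Quorn → Colne.

$17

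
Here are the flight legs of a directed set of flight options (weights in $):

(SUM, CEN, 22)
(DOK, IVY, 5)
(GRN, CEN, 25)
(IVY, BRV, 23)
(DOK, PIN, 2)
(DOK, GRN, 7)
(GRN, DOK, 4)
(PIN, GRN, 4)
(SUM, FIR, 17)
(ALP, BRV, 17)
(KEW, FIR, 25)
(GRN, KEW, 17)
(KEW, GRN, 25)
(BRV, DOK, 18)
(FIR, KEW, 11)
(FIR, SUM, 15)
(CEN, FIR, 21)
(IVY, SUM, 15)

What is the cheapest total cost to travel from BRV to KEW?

$41

Enumerating some paths:
BRV–DOK–PIN–GRN–KEW: 18+2+4+17 = 41
BRV–DOK–IVY–SUM–FIR–KEW: 18+5+15+17+11 = 66
BRV–DOK–GRN–KEW: 18+7+17 = 42
The minimum is $41 via BRV–DOK–PIN–GRN–KEW.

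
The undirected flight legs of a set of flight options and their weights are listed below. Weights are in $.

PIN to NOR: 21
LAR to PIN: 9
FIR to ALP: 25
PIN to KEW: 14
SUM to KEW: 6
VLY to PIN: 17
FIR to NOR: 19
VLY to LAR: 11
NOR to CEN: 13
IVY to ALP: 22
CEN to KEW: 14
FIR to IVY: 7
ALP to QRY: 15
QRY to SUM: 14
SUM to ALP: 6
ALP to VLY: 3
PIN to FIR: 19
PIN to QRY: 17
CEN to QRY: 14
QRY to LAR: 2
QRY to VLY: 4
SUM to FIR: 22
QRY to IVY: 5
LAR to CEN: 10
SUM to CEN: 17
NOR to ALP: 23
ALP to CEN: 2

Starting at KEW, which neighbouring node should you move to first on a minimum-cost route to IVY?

Candidate routes:
KEW → CEN → ALP → VLY → QRY → IVY: 14+2+3+4+5 = 28
KEW → SUM → QRY → IVY: 6+14+5 = 25
KEW → SUM → ALP → VLY → QRY → IVY: 6+6+3+4+5 = 24
The minimum is $24 via KEW → SUM → ALP → VLY → QRY → IVY.
So from KEW the first move is to SUM.

SUM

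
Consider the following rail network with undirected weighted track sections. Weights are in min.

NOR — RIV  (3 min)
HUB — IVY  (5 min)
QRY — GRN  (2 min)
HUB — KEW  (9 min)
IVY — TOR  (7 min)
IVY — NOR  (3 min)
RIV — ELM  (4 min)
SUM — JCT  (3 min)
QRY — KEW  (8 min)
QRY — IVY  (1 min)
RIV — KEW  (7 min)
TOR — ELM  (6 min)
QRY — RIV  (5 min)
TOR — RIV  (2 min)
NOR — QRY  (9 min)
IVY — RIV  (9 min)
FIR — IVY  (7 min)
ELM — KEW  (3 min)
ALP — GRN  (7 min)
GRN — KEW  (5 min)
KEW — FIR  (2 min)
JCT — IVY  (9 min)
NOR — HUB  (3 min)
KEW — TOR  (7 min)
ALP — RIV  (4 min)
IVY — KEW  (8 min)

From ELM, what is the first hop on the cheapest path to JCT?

Compare a few routes:
ELM → RIV → NOR → IVY → JCT: 4+3+3+9 = 19
ELM → KEW → IVY → JCT: 3+8+9 = 20
The minimum is 19 min via ELM → RIV → NOR → IVY → JCT.
So from ELM the first move is to RIV.

RIV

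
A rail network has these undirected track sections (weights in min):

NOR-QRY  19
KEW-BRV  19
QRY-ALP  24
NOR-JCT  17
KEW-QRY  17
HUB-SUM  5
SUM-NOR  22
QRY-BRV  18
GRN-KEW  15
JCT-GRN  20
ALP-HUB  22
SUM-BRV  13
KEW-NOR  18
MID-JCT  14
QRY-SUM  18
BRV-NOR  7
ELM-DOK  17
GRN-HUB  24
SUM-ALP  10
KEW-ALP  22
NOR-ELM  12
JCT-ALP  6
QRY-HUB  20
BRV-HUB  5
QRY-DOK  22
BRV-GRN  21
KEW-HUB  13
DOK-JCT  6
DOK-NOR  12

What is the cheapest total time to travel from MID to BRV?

Shortest distances from MID:
MID: 0
JCT: 14  (via MID)
ALP: 20  (via JCT)
DOK: 20  (via JCT)
SUM: 30  (via ALP)
NOR: 31  (via JCT)
GRN: 34  (via JCT)
HUB: 35  (via SUM)
ELM: 37  (via DOK)
BRV: 38  (via NOR)
Shortest route: MID → JCT → NOR → BRV = 38 min.

38 min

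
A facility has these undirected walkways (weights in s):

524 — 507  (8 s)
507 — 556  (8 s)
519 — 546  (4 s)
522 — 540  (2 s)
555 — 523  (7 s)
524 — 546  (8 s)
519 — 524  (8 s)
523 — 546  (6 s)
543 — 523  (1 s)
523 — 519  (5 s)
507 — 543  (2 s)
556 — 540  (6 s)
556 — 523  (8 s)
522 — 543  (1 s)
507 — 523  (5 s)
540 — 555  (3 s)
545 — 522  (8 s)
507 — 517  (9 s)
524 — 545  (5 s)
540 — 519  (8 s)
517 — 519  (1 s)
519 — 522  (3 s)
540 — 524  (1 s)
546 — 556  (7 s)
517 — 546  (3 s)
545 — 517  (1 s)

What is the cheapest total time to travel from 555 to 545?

9 s

Enumerating some paths:
555 → 540 → 519 → 517 → 545: 3+8+1+1 = 13
555 → 540 → 524 → 545: 3+1+5 = 9
555 → 540 → 522 → 545: 3+2+8 = 13
555 → 540 → 522 → 519 → 517 → 545: 3+2+3+1+1 = 10
Cheapest is 555 → 540 → 524 → 545 at 9 s.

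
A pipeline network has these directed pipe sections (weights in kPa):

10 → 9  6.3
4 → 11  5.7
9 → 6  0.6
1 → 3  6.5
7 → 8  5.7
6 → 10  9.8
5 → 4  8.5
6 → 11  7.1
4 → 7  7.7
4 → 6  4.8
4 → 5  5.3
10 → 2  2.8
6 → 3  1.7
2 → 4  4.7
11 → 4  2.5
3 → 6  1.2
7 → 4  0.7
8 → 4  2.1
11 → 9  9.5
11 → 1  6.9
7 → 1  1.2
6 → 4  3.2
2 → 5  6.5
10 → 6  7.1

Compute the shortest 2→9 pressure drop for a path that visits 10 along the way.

25.6 kPa

Best 2 to 10: 2–4–6–10 costing 19.3
Shortest 10→9: 10–9 = 6.3
Total via 10: 19.3 + 6.3 = 25.6 kPa.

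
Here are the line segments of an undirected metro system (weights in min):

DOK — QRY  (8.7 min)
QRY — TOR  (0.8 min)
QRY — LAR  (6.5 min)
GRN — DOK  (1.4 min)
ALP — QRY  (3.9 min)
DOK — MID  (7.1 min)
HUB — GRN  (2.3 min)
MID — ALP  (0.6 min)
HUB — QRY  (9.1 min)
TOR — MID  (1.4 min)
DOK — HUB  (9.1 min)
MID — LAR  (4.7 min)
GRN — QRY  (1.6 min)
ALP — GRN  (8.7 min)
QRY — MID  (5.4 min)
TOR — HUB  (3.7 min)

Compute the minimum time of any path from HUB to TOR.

3.7 min

Candidate routes:
HUB → GRN → QRY → TOR: 2.3+1.6+0.8 = 4.7
HUB → TOR: 3.7 = 3.7
The minimum is 3.7 min via HUB → TOR.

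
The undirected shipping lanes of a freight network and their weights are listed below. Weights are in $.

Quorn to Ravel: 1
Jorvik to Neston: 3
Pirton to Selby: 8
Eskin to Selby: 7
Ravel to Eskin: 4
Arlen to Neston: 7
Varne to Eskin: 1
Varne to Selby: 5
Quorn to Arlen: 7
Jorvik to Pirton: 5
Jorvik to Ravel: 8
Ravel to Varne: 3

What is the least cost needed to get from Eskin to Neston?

Enumerating some paths:
Eskin–Ravel–Jorvik–Neston: 4+8+3 = 15
Eskin–Ravel–Quorn–Arlen–Neston: 4+1+7+7 = 19
Cheapest is Eskin–Ravel–Jorvik–Neston at $15.

$15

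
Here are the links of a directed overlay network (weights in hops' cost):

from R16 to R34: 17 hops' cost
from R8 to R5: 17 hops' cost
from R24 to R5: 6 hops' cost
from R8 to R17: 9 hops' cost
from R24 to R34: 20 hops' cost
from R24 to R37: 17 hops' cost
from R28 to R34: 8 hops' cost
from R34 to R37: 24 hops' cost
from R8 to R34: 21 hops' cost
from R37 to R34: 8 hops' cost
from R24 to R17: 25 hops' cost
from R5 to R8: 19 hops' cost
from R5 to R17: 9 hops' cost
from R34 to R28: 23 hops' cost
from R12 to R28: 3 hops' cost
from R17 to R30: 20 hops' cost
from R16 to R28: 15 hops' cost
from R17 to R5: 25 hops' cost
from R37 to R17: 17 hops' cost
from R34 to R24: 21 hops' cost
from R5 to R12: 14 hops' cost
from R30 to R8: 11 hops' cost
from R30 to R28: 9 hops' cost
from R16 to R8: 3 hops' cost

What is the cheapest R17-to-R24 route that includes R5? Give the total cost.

Best R17 to R5: R17–R5 costing 25
Best R5 to R24: R5–R12–R28–R34–R24 costing 46
Total via R5: 25 + 46 = 71 hops' cost.

71 hops' cost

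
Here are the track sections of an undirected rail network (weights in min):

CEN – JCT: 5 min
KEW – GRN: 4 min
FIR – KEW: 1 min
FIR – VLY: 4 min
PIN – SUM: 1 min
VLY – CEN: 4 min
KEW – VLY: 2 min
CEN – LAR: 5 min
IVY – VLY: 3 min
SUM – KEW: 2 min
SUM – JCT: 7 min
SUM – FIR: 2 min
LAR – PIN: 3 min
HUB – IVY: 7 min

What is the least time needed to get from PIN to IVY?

Running Dijkstra from PIN:
PIN: 0
SUM: 1  (via PIN)
FIR: 3  (via SUM)
LAR: 3  (via PIN)
KEW: 3  (via SUM)
VLY: 5  (via KEW)
GRN: 7  (via KEW)
CEN: 8  (via LAR)
IVY: 8  (via VLY)
Shortest route: PIN–SUM–KEW–VLY–IVY = 8 min.

8 min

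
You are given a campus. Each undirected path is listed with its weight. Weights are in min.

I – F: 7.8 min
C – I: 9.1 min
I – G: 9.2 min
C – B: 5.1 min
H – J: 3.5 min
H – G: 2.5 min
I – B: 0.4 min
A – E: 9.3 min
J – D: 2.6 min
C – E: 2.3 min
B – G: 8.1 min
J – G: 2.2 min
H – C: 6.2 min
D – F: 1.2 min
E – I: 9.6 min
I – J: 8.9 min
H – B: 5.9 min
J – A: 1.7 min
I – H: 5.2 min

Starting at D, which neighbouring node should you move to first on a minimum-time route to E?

J

Compare a few routes:
D - F - I - B - C - E: 1.2+7.8+0.4+5.1+2.3 = 16.8
D - J - H - C - E: 2.6+3.5+6.2+2.3 = 14.6
D - J - G - H - C - E: 2.6+2.2+2.5+6.2+2.3 = 15.8
D - J - A - E: 2.6+1.7+9.3 = 13.6
Cheapest is D - J - A - E at 13.6 min.
So from D the first move is to J.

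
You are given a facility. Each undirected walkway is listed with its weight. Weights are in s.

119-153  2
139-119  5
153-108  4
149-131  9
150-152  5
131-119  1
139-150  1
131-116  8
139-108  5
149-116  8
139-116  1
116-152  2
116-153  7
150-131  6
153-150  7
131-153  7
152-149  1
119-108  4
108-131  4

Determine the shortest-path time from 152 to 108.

Running Dijkstra from 152:
152: 0
149: 1  (via 152)
116: 2  (via 152)
139: 3  (via 116)
150: 4  (via 139)
108: 8  (via 139)
Shortest route: 152–116–139–108 = 8 s.

8 s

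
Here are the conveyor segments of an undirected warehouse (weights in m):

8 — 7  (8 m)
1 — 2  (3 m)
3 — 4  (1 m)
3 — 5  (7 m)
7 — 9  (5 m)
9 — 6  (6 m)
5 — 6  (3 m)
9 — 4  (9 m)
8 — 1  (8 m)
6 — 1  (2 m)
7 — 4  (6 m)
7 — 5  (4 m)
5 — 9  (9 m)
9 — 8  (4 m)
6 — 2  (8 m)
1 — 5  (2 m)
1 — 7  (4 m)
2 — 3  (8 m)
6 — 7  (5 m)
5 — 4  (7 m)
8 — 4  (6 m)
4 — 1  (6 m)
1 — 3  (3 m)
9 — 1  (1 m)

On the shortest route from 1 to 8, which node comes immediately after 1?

9

Enumerating some paths:
1 → 8: 8 = 8
1 → 3 → 4 → 8: 3+1+6 = 10
1 → 7 → 8: 4+8 = 12
1 → 9 → 8: 1+4 = 5
Cheapest is 1 → 9 → 8 at 5 m.
So from 1 the first move is to 9.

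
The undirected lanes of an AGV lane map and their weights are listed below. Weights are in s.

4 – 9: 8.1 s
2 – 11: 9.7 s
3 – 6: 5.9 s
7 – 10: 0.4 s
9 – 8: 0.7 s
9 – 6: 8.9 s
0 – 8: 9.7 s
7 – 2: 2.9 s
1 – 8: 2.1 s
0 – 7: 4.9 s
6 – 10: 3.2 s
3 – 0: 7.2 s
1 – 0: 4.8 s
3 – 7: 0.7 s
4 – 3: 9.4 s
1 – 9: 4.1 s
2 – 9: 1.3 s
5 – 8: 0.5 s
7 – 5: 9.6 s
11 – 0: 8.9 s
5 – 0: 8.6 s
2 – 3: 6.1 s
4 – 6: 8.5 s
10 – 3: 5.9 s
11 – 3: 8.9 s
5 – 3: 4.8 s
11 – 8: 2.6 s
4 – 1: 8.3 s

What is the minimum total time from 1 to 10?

Running Dijkstra from 1:
1: 0
8: 2.1  (via 1)
5: 2.6  (via 8)
9: 2.8  (via 8)
2: 4.1  (via 9)
11: 4.7  (via 8)
0: 4.8  (via 1)
7: 7  (via 2)
3: 7.4  (via 5)
10: 7.4  (via 7)
Shortest route: 1 → 8 → 9 → 2 → 7 → 10 = 7.4 s.

7.4 s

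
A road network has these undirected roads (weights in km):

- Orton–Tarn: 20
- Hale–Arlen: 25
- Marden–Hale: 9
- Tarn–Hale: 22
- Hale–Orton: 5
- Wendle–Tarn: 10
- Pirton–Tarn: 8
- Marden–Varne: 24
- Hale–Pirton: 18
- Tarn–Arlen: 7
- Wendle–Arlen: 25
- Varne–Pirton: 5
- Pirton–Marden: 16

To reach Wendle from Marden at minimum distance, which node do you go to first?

Candidate routes:
Marden–Hale–Tarn–Wendle: 9+22+10 = 41
Marden–Pirton–Tarn–Wendle: 16+8+10 = 34
The minimum is 34 km via Marden–Pirton–Tarn–Wendle.
So from Marden the first move is to Pirton.

Pirton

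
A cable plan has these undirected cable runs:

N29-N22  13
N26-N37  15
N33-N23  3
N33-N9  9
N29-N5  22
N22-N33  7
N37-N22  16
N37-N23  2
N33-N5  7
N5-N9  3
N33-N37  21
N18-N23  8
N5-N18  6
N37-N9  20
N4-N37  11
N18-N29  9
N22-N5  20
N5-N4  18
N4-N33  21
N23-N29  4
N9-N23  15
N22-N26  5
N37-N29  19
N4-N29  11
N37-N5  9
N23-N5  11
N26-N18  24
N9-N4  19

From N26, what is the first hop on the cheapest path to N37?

N37

Compare a few routes:
N26 → N22 → N37: 5+16 = 21
N26 → N37: 15 = 15
N26 → N22 → N33 → N23 → N37: 5+7+3+2 = 17
Cheapest is N26 → N37 at 15.
So from N26 the first move is to N37.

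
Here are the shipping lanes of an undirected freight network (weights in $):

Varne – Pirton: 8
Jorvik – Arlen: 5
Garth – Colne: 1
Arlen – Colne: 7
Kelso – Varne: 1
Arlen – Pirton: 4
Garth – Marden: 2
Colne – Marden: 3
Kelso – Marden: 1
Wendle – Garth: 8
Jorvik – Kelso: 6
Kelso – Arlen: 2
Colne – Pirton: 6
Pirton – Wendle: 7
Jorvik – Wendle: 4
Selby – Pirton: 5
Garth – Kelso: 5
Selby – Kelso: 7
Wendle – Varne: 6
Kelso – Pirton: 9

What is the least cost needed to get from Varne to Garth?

$4

Running Dijkstra from Varne:
Varne: 0
Kelso: 1  (via Varne)
Marden: 2  (via Kelso)
Arlen: 3  (via Kelso)
Garth: 4  (via Marden)
Shortest route: Varne → Kelso → Marden → Garth = $4.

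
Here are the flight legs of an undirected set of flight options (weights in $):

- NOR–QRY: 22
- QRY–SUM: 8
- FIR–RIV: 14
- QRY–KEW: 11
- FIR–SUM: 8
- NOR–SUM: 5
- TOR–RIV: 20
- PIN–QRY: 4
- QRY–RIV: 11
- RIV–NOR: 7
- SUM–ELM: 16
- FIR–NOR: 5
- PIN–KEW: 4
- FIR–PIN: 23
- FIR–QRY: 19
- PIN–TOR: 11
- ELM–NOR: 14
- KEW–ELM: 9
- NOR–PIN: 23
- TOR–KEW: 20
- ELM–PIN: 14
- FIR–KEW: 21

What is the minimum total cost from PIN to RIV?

$15

Shortest distances from PIN:
PIN: 0
QRY: 4  (via PIN)
KEW: 4  (via PIN)
TOR: 11  (via PIN)
SUM: 12  (via QRY)
ELM: 13  (via KEW)
RIV: 15  (via QRY)
Shortest route: PIN–QRY–RIV = $15.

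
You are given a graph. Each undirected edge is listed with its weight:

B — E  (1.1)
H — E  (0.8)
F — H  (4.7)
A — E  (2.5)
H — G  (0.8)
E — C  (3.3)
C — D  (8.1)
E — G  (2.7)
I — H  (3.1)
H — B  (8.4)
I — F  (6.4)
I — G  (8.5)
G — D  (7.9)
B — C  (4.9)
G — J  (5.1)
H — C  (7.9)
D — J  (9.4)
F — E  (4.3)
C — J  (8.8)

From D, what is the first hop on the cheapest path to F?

Candidate routes:
D → C → E → F: 8.1+3.3+4.3 = 15.7
D → G → E → F: 7.9+2.7+4.3 = 14.9
D → G → H → E → F: 7.9+0.8+0.8+4.3 = 13.8
D → G → H → F: 7.9+0.8+4.7 = 13.4
Cheapest is D → G → H → F at 13.4.
So from D the first move is to G.

G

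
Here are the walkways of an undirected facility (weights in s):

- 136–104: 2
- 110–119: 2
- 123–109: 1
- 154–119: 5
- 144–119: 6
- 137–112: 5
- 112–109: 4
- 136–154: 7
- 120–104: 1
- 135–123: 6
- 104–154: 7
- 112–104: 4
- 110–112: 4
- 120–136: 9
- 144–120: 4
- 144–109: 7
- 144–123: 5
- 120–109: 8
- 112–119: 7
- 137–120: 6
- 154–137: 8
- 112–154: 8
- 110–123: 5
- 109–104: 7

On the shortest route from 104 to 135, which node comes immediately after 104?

Enumerating some paths:
104–112–109–123–135: 4+4+1+6 = 15
104–120–109–123–135: 1+8+1+6 = 16
104–120–144–123–135: 1+4+5+6 = 16
104–109–123–135: 7+1+6 = 14
The minimum is 14 s via 104–109–123–135.
So from 104 the first move is to 109.

109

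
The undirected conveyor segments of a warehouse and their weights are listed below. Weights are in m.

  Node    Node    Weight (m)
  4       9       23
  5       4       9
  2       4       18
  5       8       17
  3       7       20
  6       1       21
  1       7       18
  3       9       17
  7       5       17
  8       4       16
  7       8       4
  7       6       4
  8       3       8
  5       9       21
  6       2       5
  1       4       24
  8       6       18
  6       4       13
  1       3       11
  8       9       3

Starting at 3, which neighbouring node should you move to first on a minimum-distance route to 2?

8

Candidate routes:
3–8–7–6–2: 8+4+4+5 = 21
3–8–6–2: 8+18+5 = 31
3–9–8–7–6–2: 17+3+4+4+5 = 33
3–7–6–2: 20+4+5 = 29
The minimum is 21 m via 3–8–7–6–2.
So from 3 the first move is to 8.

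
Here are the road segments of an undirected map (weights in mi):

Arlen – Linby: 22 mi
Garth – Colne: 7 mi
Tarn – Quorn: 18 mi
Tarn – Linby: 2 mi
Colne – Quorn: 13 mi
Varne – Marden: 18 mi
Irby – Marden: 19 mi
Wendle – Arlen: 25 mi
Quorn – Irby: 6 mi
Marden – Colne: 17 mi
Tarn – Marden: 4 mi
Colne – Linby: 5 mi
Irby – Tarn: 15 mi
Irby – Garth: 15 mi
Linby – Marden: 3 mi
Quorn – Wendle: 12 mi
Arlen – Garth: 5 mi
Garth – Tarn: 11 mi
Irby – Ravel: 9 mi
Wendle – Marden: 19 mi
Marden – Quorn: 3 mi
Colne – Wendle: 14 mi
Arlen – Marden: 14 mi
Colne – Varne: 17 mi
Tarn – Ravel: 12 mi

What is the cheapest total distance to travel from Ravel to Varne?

34 mi

Shortest distances from Ravel:
Ravel: 0
Irby: 9  (via Ravel)
Tarn: 12  (via Ravel)
Linby: 14  (via Tarn)
Quorn: 15  (via Irby)
Marden: 16  (via Tarn)
Colne: 19  (via Linby)
Garth: 23  (via Tarn)
Wendle: 27  (via Quorn)
Arlen: 28  (via Garth)
Varne: 34  (via Marden)
Shortest route: Ravel → Tarn → Marden → Varne = 34 mi.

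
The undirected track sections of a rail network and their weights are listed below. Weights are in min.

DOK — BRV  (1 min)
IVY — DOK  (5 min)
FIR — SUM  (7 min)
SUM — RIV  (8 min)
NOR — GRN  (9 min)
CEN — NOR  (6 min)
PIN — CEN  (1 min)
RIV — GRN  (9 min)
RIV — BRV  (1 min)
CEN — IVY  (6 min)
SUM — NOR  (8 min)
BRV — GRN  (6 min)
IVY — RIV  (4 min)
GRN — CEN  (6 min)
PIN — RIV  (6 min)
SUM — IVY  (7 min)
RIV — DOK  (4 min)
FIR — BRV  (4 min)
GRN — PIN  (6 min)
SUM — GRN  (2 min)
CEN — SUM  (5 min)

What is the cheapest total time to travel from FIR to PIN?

11 min

Enumerating some paths:
FIR–BRV–RIV–PIN: 4+1+6 = 11
FIR–SUM–CEN–PIN: 7+5+1 = 13
Cheapest is FIR–BRV–RIV–PIN at 11 min.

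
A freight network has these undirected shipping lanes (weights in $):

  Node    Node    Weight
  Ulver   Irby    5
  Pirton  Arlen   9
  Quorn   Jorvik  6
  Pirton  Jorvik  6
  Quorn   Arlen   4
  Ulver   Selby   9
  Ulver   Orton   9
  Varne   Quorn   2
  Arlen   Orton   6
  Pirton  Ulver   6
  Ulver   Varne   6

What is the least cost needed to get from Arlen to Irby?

Shortest distances from Arlen:
Arlen: 0
Quorn: 4  (via Arlen)
Orton: 6  (via Arlen)
Varne: 6  (via Quorn)
Pirton: 9  (via Arlen)
Jorvik: 10  (via Quorn)
Ulver: 12  (via Varne)
Irby: 17  (via Ulver)
Shortest route: Arlen → Quorn → Varne → Ulver → Irby = $17.

$17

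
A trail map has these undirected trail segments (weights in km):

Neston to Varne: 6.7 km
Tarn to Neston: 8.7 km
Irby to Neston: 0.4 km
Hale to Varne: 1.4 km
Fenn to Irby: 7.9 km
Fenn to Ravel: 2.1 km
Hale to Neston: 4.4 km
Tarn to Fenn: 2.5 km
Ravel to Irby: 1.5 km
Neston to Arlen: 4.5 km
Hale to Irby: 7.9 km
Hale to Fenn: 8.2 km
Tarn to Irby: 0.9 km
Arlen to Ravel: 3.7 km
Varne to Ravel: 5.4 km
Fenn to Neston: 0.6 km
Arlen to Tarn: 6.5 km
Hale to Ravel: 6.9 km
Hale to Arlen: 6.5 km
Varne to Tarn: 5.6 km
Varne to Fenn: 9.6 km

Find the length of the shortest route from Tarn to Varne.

5.6 km

Enumerating some paths:
Tarn → Irby → Neston → Hale → Varne: 0.9+0.4+4.4+1.4 = 7.1
Tarn → Varne: 5.6 = 5.6
The minimum is 5.6 km via Tarn → Varne.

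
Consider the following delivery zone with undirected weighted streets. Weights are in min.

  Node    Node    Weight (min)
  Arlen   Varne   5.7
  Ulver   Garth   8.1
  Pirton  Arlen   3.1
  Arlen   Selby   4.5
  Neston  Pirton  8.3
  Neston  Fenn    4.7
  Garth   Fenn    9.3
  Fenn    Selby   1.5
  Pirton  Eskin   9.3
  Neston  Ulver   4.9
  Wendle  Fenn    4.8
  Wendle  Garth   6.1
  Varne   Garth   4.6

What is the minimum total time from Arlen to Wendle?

10.8 min

Shortest distances from Arlen:
Arlen: 0
Pirton: 3.1  (via Arlen)
Selby: 4.5  (via Arlen)
Varne: 5.7  (via Arlen)
Fenn: 6  (via Selby)
Garth: 10.3  (via Varne)
Neston: 10.7  (via Fenn)
Wendle: 10.8  (via Fenn)
Shortest route: Arlen–Selby–Fenn–Wendle = 10.8 min.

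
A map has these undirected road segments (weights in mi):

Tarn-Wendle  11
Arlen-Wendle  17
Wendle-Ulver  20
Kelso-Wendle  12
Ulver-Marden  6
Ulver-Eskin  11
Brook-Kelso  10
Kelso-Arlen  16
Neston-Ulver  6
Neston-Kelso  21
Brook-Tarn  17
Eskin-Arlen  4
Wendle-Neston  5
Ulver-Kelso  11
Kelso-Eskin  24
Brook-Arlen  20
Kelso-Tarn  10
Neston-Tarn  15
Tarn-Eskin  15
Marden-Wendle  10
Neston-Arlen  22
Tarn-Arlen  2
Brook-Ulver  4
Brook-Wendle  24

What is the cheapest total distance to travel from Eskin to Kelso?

16 mi

Compare a few routes:
Eskin - Arlen - Tarn - Kelso: 4+2+10 = 16
Eskin - Arlen - Kelso: 4+16 = 20
The minimum is 16 mi via Eskin - Arlen - Tarn - Kelso.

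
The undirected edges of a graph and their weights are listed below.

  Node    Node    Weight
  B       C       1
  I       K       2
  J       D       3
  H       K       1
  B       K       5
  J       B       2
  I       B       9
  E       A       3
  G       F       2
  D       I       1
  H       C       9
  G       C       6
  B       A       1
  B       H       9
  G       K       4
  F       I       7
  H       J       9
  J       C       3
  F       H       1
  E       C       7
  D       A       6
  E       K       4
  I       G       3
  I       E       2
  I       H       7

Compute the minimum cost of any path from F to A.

Candidate routes:
F → H → K → E → A: 1+1+4+3 = 9
F → G → I → E → A: 2+3+2+3 = 10
F → H → K → I → E → A: 1+1+2+2+3 = 9
F → H → K → B → A: 1+1+5+1 = 8
Cheapest is F → H → K → B → A at 8.

8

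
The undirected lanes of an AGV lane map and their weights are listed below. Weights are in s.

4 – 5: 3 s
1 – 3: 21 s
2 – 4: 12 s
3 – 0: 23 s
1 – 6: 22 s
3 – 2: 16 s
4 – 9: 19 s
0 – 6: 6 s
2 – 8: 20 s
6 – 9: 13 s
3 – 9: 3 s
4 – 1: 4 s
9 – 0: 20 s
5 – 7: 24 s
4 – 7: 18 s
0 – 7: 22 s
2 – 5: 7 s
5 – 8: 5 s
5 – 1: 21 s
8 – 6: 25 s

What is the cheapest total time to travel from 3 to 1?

21 s

Shortest distances from 3:
3: 0
9: 3  (via 3)
2: 16  (via 3)
6: 16  (via 9)
1: 21  (via 3)
Shortest route: 3–1 = 21 s.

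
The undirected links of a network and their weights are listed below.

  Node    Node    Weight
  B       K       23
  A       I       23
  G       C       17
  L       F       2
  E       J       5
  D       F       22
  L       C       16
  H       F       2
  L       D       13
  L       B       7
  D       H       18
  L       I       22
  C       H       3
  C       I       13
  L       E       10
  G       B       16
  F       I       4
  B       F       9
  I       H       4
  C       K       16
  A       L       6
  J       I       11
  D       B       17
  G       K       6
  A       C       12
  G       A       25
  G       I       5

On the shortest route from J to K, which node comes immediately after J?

I

Candidate routes:
J → E → L → F → H → I → G → K: 5+10+2+2+4+5+6 = 34
J → E → L → F → I → G → K: 5+10+2+4+5+6 = 32
J → I → H → C → K: 11+4+3+16 = 34
J → I → G → K: 11+5+6 = 22
The minimum is 22 via J → I → G → K.
So from J the first move is to I.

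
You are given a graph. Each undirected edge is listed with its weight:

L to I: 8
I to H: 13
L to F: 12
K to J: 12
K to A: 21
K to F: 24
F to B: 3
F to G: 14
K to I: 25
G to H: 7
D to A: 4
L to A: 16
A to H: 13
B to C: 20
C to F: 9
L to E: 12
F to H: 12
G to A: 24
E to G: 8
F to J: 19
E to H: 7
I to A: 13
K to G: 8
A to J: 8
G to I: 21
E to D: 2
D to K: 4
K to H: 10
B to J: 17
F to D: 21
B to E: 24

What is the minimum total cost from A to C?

Running Dijkstra from A:
A: 0
D: 4  (via A)
E: 6  (via D)
J: 8  (via A)
K: 8  (via D)
H: 13  (via A)
I: 13  (via A)
G: 14  (via E)
L: 16  (via A)
B: 25  (via J)
F: 25  (via D)
C: 34  (via F)
Shortest route: A → D → F → C = 34.

34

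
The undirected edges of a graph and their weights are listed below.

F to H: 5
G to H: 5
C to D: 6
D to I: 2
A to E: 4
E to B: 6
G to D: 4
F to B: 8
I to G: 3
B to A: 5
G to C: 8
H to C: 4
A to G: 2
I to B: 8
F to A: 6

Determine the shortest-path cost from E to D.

10

Shortest distances from E:
E: 0
A: 4  (via E)
B: 6  (via E)
G: 6  (via A)
I: 9  (via G)
D: 10  (via G)
Shortest route: E → A → G → D = 10.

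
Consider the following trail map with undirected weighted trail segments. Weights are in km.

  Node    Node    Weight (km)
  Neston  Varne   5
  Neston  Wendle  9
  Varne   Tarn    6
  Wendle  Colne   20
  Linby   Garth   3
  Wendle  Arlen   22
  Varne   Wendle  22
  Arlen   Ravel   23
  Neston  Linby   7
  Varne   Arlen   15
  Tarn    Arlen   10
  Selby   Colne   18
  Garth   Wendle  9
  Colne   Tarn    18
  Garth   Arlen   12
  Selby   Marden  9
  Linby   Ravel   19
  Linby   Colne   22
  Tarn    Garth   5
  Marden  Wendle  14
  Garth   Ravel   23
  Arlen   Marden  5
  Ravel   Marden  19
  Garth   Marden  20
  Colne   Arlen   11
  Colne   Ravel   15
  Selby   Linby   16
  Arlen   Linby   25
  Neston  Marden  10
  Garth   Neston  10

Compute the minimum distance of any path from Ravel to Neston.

26 km

Enumerating some paths:
Ravel - Linby - Neston: 19+7 = 26
Ravel - Marden - Neston: 19+10 = 29
Ravel - Linby - Garth - Neston: 19+3+10 = 32
Cheapest is Ravel - Linby - Neston at 26 km.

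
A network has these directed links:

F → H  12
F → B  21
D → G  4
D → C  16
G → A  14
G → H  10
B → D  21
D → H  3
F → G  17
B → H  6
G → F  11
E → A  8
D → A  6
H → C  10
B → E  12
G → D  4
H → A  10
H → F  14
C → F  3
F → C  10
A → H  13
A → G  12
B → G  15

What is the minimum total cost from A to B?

Candidate routes:
A–G–F–B: 12+11+21 = 44
A–H–C–F–B: 13+10+3+21 = 47
A–H–F–B: 13+14+21 = 48
Cheapest is A–G–F–B at 44.

44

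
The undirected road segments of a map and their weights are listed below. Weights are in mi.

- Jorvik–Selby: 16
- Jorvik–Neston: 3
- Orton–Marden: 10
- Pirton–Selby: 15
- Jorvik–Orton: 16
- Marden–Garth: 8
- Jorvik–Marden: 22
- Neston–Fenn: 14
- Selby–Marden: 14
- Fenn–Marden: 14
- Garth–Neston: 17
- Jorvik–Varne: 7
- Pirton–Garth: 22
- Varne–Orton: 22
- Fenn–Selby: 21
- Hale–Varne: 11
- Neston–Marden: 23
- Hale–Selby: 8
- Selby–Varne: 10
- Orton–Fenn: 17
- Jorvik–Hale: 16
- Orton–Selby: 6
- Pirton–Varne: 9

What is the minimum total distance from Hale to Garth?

30 mi

Compare a few routes:
Hale–Selby–Marden–Garth: 8+14+8 = 30
Hale–Jorvik–Neston–Garth: 16+3+17 = 36
Hale–Varne–Jorvik–Neston–Garth: 11+7+3+17 = 38
Hale–Selby–Orton–Marden–Garth: 8+6+10+8 = 32
The minimum is 30 mi via Hale–Selby–Marden–Garth.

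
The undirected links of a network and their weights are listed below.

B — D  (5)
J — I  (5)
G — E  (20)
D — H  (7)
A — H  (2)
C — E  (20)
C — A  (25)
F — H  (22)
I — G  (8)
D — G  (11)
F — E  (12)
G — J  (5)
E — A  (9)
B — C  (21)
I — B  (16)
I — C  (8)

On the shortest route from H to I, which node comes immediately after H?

Enumerating some paths:
H → A → C → I: 2+25+8 = 35
H → D → B → I: 7+5+16 = 28
H → D → G → I: 7+11+8 = 26
H → D → G → J → I: 7+11+5+5 = 28
The minimum is 26 via H → D → G → I.
So from H the first move is to D.

D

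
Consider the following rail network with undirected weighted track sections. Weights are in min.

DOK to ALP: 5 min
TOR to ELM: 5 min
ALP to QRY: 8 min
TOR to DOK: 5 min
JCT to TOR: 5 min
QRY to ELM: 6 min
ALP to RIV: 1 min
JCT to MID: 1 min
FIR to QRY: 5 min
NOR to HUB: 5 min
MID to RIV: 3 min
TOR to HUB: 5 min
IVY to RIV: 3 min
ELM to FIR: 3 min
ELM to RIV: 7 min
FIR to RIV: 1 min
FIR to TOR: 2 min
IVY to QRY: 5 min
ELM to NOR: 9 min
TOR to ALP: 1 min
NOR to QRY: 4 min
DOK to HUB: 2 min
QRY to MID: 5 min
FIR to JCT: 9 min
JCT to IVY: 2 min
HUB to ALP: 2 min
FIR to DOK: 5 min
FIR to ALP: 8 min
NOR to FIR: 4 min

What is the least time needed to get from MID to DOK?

Settle nodes by increasing distance from MID:
MID: 0
JCT: 1  (via MID)
IVY: 3  (via JCT)
RIV: 3  (via MID)
FIR: 4  (via RIV)
ALP: 4  (via RIV)
QRY: 5  (via MID)
TOR: 5  (via ALP)
HUB: 6  (via ALP)
ELM: 7  (via FIR)
NOR: 8  (via FIR)
DOK: 8  (via HUB)
Shortest route: MID–RIV–ALP–HUB–DOK = 8 min.

8 min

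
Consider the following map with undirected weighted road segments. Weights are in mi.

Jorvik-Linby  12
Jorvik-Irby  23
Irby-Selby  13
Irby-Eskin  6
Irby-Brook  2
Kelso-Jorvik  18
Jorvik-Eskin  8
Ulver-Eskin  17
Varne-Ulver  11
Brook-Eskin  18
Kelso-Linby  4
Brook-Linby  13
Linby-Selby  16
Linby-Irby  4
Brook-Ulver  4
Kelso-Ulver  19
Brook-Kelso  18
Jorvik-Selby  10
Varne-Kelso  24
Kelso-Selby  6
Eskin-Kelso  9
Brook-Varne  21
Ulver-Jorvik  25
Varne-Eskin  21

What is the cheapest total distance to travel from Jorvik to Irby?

Running Dijkstra from Jorvik:
Jorvik: 0
Eskin: 8  (via Jorvik)
Selby: 10  (via Jorvik)
Linby: 12  (via Jorvik)
Irby: 14  (via Eskin)
Shortest route: Jorvik → Eskin → Irby = 14 mi.

14 mi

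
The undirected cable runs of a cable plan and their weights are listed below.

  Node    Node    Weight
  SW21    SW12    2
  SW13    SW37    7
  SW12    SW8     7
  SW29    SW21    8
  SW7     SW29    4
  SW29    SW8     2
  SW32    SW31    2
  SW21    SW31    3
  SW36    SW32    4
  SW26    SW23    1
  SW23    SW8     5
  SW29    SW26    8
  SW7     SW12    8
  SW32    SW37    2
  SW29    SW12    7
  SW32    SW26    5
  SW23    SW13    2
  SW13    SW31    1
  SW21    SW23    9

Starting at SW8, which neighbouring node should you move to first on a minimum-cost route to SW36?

SW23

Compare a few routes:
SW8 - SW23 - SW26 - SW32 - SW36: 5+1+5+4 = 15
SW8 - SW23 - SW13 - SW31 - SW32 - SW36: 5+2+1+2+4 = 14
Cheapest is SW8 - SW23 - SW13 - SW31 - SW32 - SW36 at 14.
So from SW8 the first move is to SW23.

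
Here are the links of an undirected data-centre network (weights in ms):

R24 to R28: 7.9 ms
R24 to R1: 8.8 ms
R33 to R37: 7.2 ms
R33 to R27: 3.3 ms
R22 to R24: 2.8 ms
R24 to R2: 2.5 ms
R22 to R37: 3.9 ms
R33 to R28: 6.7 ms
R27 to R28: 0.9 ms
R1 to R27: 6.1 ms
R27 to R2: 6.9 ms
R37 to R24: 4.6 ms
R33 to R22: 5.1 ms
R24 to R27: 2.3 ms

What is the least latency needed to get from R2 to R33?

8.1 ms

Running Dijkstra from R2:
R2: 0
R24: 2.5  (via R2)
R27: 4.8  (via R24)
R22: 5.3  (via R24)
R28: 5.7  (via R27)
R37: 7.1  (via R24)
R33: 8.1  (via R27)
Shortest route: R2 → R24 → R27 → R33 = 8.1 ms.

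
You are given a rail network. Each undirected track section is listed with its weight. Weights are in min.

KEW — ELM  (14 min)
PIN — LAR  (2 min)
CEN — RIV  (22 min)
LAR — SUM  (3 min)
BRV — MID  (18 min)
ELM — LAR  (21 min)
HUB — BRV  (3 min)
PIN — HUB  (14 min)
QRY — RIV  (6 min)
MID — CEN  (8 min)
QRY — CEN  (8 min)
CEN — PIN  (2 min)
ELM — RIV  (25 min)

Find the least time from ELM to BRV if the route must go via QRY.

Shortest ELM→QRY: ELM–RIV–QRY = 31
Best QRY to BRV: QRY–CEN–PIN–HUB–BRV costing 27
Total via QRY: 31 + 27 = 58 min.

58 min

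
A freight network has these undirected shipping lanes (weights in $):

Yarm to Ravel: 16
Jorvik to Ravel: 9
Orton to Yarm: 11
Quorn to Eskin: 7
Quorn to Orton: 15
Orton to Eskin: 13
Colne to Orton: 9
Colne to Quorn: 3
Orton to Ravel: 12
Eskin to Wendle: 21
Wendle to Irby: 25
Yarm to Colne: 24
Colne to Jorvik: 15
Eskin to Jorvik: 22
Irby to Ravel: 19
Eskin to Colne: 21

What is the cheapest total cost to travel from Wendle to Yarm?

Enumerating some paths:
Wendle → Eskin → Quorn → Orton → Yarm: 21+7+15+11 = 54
Wendle → Eskin → Quorn → Colne → Yarm: 21+7+3+24 = 55
Wendle → Eskin → Quorn → Colne → Orton → Yarm: 21+7+3+9+11 = 51
Wendle → Eskin → Orton → Yarm: 21+13+11 = 45
The minimum is $45 via Wendle → Eskin → Orton → Yarm.

$45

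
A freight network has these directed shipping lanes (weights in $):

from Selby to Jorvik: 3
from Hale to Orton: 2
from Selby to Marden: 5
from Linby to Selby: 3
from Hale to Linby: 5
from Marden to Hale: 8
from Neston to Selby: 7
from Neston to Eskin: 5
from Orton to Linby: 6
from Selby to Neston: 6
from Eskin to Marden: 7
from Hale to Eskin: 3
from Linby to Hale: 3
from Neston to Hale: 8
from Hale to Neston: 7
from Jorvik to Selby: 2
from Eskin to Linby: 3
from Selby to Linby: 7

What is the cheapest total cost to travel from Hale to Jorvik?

Shortest distances from Hale:
Hale: 0
Orton: 2  (via Hale)
Eskin: 3  (via Hale)
Linby: 5  (via Hale)
Neston: 7  (via Hale)
Selby: 8  (via Linby)
Marden: 10  (via Eskin)
Jorvik: 11  (via Selby)
Shortest route: Hale–Linby–Selby–Jorvik = $11.

$11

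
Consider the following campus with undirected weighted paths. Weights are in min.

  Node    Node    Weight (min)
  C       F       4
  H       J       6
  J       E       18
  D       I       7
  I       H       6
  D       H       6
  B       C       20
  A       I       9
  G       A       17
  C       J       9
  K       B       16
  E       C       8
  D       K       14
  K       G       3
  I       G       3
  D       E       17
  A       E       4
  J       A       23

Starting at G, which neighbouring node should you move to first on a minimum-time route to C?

Candidate routes:
G - I - H - J - C: 3+6+6+9 = 24
G - A - E - C: 17+4+8 = 29
Cheapest is G - I - H - J - C at 24 min.
So from G the first move is to I.

I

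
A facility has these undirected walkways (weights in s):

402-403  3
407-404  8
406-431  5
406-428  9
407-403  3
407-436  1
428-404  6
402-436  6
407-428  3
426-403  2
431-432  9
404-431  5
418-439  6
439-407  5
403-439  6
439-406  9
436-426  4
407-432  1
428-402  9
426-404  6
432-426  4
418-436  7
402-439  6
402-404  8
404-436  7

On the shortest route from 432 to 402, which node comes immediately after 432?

Enumerating some paths:
432–407–436–426–403–402: 1+1+4+2+3 = 11
432–407–436–402: 1+1+6 = 8
432–426–403–402: 4+2+3 = 9
432–407–403–402: 1+3+3 = 7
Cheapest is 432–407–403–402 at 7 s.
So from 432 the first move is to 407.

407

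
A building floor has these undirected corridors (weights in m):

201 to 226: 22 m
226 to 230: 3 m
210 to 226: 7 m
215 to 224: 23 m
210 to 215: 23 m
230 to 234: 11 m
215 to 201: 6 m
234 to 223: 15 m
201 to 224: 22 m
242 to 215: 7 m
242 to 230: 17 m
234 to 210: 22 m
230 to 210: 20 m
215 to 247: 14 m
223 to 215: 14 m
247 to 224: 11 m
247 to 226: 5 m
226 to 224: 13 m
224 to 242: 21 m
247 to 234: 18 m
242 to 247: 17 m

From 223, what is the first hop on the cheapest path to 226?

234

Enumerating some paths:
223–215–247–226: 14+14+5 = 33
223–234–230–226: 15+11+3 = 29
The minimum is 29 m via 223–234–230–226.
So from 223 the first move is to 234.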